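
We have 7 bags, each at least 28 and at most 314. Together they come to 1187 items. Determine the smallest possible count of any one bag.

Minimizing one value means maximizing the remaining 6.
The other 6 can take up 6 × 314 = 1884 ≥ 1187 − 28, so one bag can sit at its floor of 28.
Achievable: one at 28 and the other 6 totalling 1159, which fits since 6 × 28 ≤ 1159 ≤ 6 × 314.

28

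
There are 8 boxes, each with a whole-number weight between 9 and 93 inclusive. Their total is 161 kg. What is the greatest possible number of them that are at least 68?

If k of the values are ≥ 68, the total is ≥ 68k + 9(8 − k).
Setting 68k + 9(8 − k) ≤ 161 gives 59k ≤ 89, so k ≤ 1.
k = 1 is achieved by 1 value at 68 and 7 at 9, total 131; add 30 to one value (staying below 68) to reach 161.

1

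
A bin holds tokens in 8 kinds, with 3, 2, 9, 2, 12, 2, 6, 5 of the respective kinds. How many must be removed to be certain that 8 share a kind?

In the worst case you take as many as possible of each kind without reaching 8: 3 + 2 + 7 + 2 + 7 + 2 + 6 + 5 = 34.
The next one must give 8 of some kind, so 34 + 1 = 35.

35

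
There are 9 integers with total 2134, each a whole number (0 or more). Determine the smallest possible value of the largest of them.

238

Some value must be at least ⌈2134/9⌉ = 238, since 9 × 237 = 2133 < 2134.
Taking 8 copies of 237 and 1 copy of 238 gives exactly 2134, so 238 is attained.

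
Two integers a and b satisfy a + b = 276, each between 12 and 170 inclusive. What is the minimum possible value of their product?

18020

For a fixed sum, ab is smallest when a and b are as far apart as possible.
The extreme feasible split is a = 106, b = 170, giving ab = 18020.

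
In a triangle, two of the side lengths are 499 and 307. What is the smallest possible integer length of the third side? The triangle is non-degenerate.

193

The third side must exceed |499 − 307| = 192.
The smallest integer above 192 is 193.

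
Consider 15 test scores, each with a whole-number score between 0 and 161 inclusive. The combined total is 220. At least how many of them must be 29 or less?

8

If only k of them are at most 29, the other 15 − k are at least 30, so the total is at least (15 − k)·30 + k·0.
This is ≤ 220, so (15 − k)·30 + 0k ≤ 220, which gives k ≥ 8.
Exactly 8 works: 8 values at 0 and 7 at 30 total 210; raise one of the low values by 10 (still ≤ 29) to hit 220.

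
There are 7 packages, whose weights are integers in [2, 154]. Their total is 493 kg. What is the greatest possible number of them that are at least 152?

With k values at 152 or above and the rest at least 2, the sum is at least 14 + 150k.
Since the sum is 493, we need 150k ≤ 479, i.e. k ≤ 3.
k = 3 is achieved by 3 values at 152 and 4 at 2, total 464; add 29 to one value (staying below 152) to reach 493.

3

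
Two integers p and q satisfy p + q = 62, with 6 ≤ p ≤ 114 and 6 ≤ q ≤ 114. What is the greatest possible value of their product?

961

For a fixed sum, the product pq is largest when p and q are as close as possible.
Taking p = 31 and q = 31 (both in [6, 114]) gives pq = 961.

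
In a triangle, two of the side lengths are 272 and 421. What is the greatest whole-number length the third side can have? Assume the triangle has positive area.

692

The third side must be less than 272 + 421 = 693.
The largest integer below 693 is 692.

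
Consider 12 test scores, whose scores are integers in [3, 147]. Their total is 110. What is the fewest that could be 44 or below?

Let j be the number exceeding 44. Then the total is ≥ 45·j + 3·(12 − j) = 36 + 42j.
So 42j ≤ 74 and j ≤ 1; hence at least 12 − 1 = 11 are ≤ 44.
Exactly 11 works: 11 values at 3 and 1 at 45 total 78; raise one of the low values by 32 (still ≤ 44) to hit 110.

11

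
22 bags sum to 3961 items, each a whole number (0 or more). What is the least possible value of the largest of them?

181

The average is 3961/22 > 180, so not all 22 can be 180 or less; the largest is ≥ 181.
Achievable: 1 of them at 181 and 21 at 180 total 3961.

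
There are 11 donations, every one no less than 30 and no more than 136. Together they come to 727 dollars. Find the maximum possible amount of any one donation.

To make one donation as large as possible, make the other 10 as small as possible.
The other 10 contribute at least 10 × 30 = 300, leaving at most 727 − 300 = 427.
But each donation is capped at 136, so the maximum is 136.
Achievable: one at 136 and the other 10 totalling 591, which fits since 10 × 30 ≤ 591 ≤ 10 × 136.

136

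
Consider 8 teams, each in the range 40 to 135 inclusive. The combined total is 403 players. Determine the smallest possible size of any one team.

40

Minimizing one value means maximizing the remaining 7.
The other 7 can take up 7 × 135 = 945 ≥ 403 − 40, so one team can sit at its floor of 40.
Achievable: one at 40 and the other 7 totalling 363, which fits since 7 × 40 ≤ 363 ≤ 7 × 135.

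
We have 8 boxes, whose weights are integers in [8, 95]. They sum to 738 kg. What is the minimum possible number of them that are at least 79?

7

Suppose at most 8 − j of them reach 79; then j values are ≤ 78 and the rest ≤ 95.
The total is then ≤ 78·j + 95·(8 − j) = 760 − 17j. For this to be ≥ 738 we need j ≤ 1, so at least 8 − 1 = 7 must reach 79.
Exactly 7 works: 7 values at 95 and 1 at 78 total 743; lower one of the high values by 5 (still ≥ 79) to hit 738.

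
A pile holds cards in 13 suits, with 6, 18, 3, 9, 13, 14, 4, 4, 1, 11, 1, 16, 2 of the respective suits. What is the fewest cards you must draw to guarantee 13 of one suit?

90

In the worst case you take as many as possible of each suit without reaching 13: 6 + 12 + 3 + 9 + 12 + 12 + 4 + 4 + 1 + 11 + 1 + 12 + 2 = 89.
The next one must give 13 of some suit, so 89 + 1 = 90.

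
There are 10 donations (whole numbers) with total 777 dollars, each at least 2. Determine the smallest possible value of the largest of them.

Some value must be at least ⌈777/10⌉ = 78, since 10 × 77 = 770 < 777.
Achievable: 7 of them at 78 and 3 at 77 total 777.

78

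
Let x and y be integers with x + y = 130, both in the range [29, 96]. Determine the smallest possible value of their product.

Since x + y is fixed, pushing one of them to its bound minimizes the product.
The extreme feasible split is x = 34, y = 96, giving xy = 3264.

3264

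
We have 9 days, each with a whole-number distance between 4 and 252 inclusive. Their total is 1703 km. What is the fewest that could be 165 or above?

Suppose at most 9 − j of them reach 165; then j values are ≤ 164 and the rest ≤ 252.
The total is then ≤ 164·j + 252·(9 − j) = 2268 − 88j. For this to be ≥ 1703 we need j ≤ 6, so at least 9 − 6 = 3 must reach 165.
Exactly 3 works: 3 values at 252 and 6 at 164 total 1740; lower one of the high values by 37 (still ≥ 165) to hit 1703.

3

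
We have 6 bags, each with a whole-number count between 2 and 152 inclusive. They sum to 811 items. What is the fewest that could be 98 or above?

5

Each value short of 98 is at most 97, costing at least 152 − 97 = 55 against the maximum total of 912.
We can afford to lose at most 912 − 811 = 101, so at most ⌊101/55⌋ = 1 fall short, and at least 5 are ≥ 98.
Exactly 5 works: 5 values at 152 and 1 at 97 total 857; lower one of the high values by 46 (still ≥ 98) to hit 811.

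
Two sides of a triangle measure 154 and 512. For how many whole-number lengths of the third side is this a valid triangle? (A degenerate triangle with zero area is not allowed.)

307

The triangle inequality gives |154 − 512| < c < 154 + 512, i.e. 358 < c < 666.
So c can be any integer from 359 to 665: 307 values.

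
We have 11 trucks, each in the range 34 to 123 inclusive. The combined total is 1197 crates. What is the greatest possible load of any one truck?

Maximizing one value means minimizing the remaining 10.
The other 10 contribute at least 10 × 34 = 340, leaving at most 1197 − 340 = 857.
But each truck is capped at 123, so the maximum is 123.
Achievable: one at 123 and the other 10 totalling 1074, which fits since 10 × 34 ≤ 1074 ≤ 10 × 123.

123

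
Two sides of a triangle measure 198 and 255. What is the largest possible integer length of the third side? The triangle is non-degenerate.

452

The third side must be less than 198 + 255 = 453.
The largest integer below 453 is 452.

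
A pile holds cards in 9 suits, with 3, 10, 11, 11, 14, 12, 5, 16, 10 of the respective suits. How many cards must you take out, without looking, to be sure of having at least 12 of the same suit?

In the worst case you take as many as possible of each suit without reaching 12: 3 + 10 + 11 + 11 + 11 + 11 + 5 + 11 + 10 = 83.
The next one must give 12 of some suit, so 83 + 1 = 84.

84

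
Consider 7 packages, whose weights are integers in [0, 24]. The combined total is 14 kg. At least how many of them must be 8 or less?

6

If only k of them are at most 8, the other 7 − k are at least 9, so the total is at least (7 − k)·9 + k·0.
This is ≤ 14, so (7 − k)·9 + 0k ≤ 14, which gives k ≥ 6.
Exactly 6 works: 6 values at 0 and 1 at 9 total 9; raise one of the low values by 5 (still ≤ 8) to hit 14.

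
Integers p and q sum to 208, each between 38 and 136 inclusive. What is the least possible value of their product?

Since p + q is fixed, pushing one of them to its bound minimizes the product.
At the endpoint p = 72, q = 208 − 72 = 136, so pq = 72 × 136 = 9792.

9792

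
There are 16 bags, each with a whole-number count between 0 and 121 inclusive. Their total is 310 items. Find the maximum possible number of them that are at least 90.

With k values at 90 or above and the rest at least 0, the sum is at least 0 + 90k.
Since the sum is 310, we need 90k ≤ 310, i.e. k ≤ 3.
k = 3 is achieved by 3 values at 90 and 13 at 0, total 270; add 40 to one value (staying below 90) to reach 310.

3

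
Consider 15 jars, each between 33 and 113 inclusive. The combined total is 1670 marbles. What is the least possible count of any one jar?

Minimizing one value means maximizing the remaining 14.
The other 14 contribute at most 14 × 113 = 1582, leaving at least 1670 − 1582 = 88.
Since 88 ≥ 33, this is achievable: one at 88 and 14 at 113.

88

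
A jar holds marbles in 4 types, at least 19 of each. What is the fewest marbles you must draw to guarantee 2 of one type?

In the worst case you draw 1 of each of the 4 types: 4 × 1 = 4.
One more forces 2 of some type, so 4 + 1 = 5.

5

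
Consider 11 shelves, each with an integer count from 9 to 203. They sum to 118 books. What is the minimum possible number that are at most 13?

Each value above 13 is at least 14, contributing at least 14 − 9 = 5 above the floor 9.
The sum exceeds the floor total 99 by 19, so at most ⌊19/5⌋ = 3 exceed 13, and at least 8 are ≤ 13.
Exactly 8 works: 8 values at 9 and 3 at 14 total 114; raise one of the low values by 4 (still ≤ 13) to hit 118.

8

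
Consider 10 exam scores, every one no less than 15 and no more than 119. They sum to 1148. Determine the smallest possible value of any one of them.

Minimizing one value means maximizing the remaining 9.
The other 9 contribute at most 9 × 119 = 1071, leaving at least 1148 − 1071 = 77.
Since 77 ≥ 15, this is achievable: one at 77 and 9 at 119.

77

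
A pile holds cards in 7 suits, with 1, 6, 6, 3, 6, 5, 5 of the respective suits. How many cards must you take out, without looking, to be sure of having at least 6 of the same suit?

In the worst case you take as many as possible of each suit without reaching 6: 1 + 5 + 5 + 3 + 5 + 5 + 5 = 29.
The next one must give 6 of some suit, so 29 + 1 = 30.

30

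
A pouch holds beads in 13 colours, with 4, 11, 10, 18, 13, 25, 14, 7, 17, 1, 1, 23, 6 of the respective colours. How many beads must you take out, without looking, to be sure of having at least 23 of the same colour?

147

In the worst case you take as many as possible of each colour without reaching 23: 4 + 11 + 10 + 18 + 13 + 22 + 14 + 7 + 17 + 1 + 1 + 22 + 6 = 146.
The next one must give 23 of some colour, so 146 + 1 = 147.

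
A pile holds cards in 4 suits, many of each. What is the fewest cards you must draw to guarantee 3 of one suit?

9

You could draw 2 of every suit without reaching 3 of any — 8 in all.
One more forces 3 of some suit, so 8 + 1 = 9.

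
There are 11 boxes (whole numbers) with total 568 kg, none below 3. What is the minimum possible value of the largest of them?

52

The average is 568/11 > 51, so not all 11 can be 51 or less; the largest is ≥ 52.
Equality holds with 7 values of 52 and 4 values of 51.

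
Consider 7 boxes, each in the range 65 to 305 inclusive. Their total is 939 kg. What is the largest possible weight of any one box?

305

To make one box as large as possible, make the other 6 as small as possible.
The other 6 contribute at least 6 × 65 = 390, leaving at most 939 − 390 = 549.
But each box is capped at 305, so the maximum is 305.
Achievable: one at 305 and the other 6 totalling 634, which fits since 6 × 65 ≤ 634 ≤ 6 × 305.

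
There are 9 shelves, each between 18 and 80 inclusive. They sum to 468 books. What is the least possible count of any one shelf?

Minimizing one value means maximizing the remaining 8.
The other 8 can take up 8 × 80 = 640 ≥ 468 − 18, so one shelf can sit at its floor of 18.
Achievable: one at 18 and the other 8 totalling 450, which fits since 8 × 18 ≤ 450 ≤ 8 × 80.

18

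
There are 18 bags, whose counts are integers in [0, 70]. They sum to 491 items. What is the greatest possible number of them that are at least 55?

If k of the values are ≥ 55, the total is ≥ 55k + 0(18 − k).
Setting 55k + 0(18 − k) ≤ 491 gives 55k ≤ 491, so k ≤ 8.
k = 8 is achieved by 8 values at 55 and 10 at 0, total 440; add 51 to one value (staying below 55) to reach 491.

8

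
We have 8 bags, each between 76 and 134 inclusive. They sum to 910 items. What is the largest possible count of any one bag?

134

To make one bag as large as possible, make the other 7 as small as possible.
The other 7 contribute at least 7 × 76 = 532, leaving at most 910 − 532 = 378.
But each bag is capped at 134, so the maximum is 134.
Achievable: one at 134 and the other 7 totalling 776, which fits since 7 × 76 ≤ 776 ≤ 7 × 134.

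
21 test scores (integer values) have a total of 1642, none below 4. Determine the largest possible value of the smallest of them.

The average is 1642/21 < 79, so some value is ≤ 78.
Achievable: 17 of them at 78 and 4 at 79 total 1642.

78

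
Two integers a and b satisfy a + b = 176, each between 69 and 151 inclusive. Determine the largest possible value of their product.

7744

For a fixed sum, the product ab is largest when a and b are as close as possible.
Taking a = 88 and b = 88 (both in [69, 151]) gives ab = 7744.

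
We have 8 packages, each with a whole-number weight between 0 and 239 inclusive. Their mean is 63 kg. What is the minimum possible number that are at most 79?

2

The total is 8 × 63 = 504.
Let j be the number exceeding 79. Then the total is ≥ 80·j + 0·(8 − j) = 0 + 80j.
So 80j ≤ 504 and j ≤ 6; hence at least 8 − 6 = 2 are ≤ 79.
Exactly 2 works: 2 values at 0 and 6 at 80 total 480; raise one of the low values by 24 (still ≤ 79) to hit 504.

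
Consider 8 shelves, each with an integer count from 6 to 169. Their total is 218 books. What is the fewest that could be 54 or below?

5

Let j be the number exceeding 54. Then the total is ≥ 55·j + 6·(8 − j) = 48 + 49j.
So 49j ≤ 170 and j ≤ 3; hence at least 8 − 3 = 5 are ≤ 54.
Exactly 5 works: 5 values at 6 and 3 at 55 total 195; raise one of the low values by 23 (still ≤ 54) to hit 218.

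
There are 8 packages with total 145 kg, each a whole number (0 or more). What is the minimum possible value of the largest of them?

19

The average is 145/8 > 18, so not all 8 can be 18 or less; the largest is ≥ 19.
Equality holds with 1 value of 19 and 7 values of 18.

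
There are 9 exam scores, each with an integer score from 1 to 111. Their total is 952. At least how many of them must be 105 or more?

3

Each value short of 105 is at most 104, costing at least 111 − 104 = 7 against the maximum total of 999.
We can afford to lose at most 999 − 952 = 47, so at most ⌊47/7⌋ = 6 fall short, and at least 3 are ≥ 105.
Exactly 3 works: 3 values at 111 and 6 at 104 total 957; lower one of the high values by 5 (still ≥ 105) to hit 952.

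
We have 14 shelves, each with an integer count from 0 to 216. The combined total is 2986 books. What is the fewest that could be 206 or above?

Suppose at most 14 − j of them reach 206; then j values are ≤ 205 and the rest ≤ 216.
The total is then ≤ 205·j + 216·(14 − j) = 3024 − 11j. For this to be ≥ 2986 we need j ≤ 3, so at least 14 − 3 = 11 must reach 206.
Exactly 11 works: 11 values at 216 and 3 at 205 total 2991; lower one of the high values by 5 (still ≥ 206) to hit 2986.

11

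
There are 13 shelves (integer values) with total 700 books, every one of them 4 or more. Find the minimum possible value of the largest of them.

54

If every one of the 13 were at most 53, the total would be at most 13 × 53 = 689 < 700.
Taking 2 copies of 53 and 11 copies of 54 gives exactly 700, so 54 is attained.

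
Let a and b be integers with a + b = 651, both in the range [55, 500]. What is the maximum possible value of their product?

105950

With a + b fixed, ab peaks when the two are closest together.
Taking a = 325 and b = 326 (both in [55, 500]) gives ab = 105950.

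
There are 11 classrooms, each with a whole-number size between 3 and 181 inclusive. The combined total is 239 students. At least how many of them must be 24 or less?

Let j be the number exceeding 24. Then the total is ≥ 25·j + 3·(11 − j) = 33 + 22j.
So 22j ≤ 206 and j ≤ 9; hence at least 11 − 9 = 2 are ≤ 24.
Exactly 2 works: 2 values at 3 and 9 at 25 total 231; raise one of the low values by 8 (still ≤ 24) to hit 239.

2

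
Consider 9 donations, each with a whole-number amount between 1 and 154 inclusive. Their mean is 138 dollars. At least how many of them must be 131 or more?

The total is 9 × 138 = 1242.
Suppose at most 9 − j of them reach 131; then j values are ≤ 130 and the rest ≤ 154.
The total is then ≤ 130·j + 154·(9 − j) = 1386 − 24j. For this to be ≥ 1242 we need j ≤ 6, so at least 9 − 6 = 3 must reach 131.
Exactly 3 works: 3 values at 154 and 6 at 130 total 1242.

3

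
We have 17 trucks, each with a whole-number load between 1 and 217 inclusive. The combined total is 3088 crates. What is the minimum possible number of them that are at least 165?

6

Suppose at most 17 − j of them reach 165; then j values are ≤ 164 and the rest ≤ 217.
The total is then ≤ 164·j + 217·(17 − j) = 3689 − 53j. For this to be ≥ 3088 we need j ≤ 11, so at least 17 − 11 = 6 must reach 165.
Exactly 6 works: 6 values at 217 and 11 at 164 total 3106; lower one of the high values by 18 (still ≥ 165) to hit 3088.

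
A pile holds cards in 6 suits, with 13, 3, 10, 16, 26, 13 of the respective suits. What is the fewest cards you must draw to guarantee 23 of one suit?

78

In the worst case you take as many as possible of each suit without reaching 23: 13 + 3 + 10 + 16 + 22 + 13 = 77.
The next one must give 23 of some suit, so 77 + 1 = 78.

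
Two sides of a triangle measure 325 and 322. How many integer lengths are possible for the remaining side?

643

The triangle inequality gives |325 − 322| < c < 325 + 322, i.e. 3 < c < 647.
So c can be any integer from 4 to 646: 643 values.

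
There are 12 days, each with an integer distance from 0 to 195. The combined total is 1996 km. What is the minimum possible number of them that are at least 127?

Suppose at most 12 − j of them reach 127; then j values are ≤ 126 and the rest ≤ 195.
The total is then ≤ 126·j + 195·(12 − j) = 2340 − 69j. For this to be ≥ 1996 we need j ≤ 4, so at least 12 − 4 = 8 must reach 127.
Exactly 8 works: 8 values at 195 and 4 at 126 total 2064; lower one of the high values by 68 (still ≥ 127) to hit 1996.

8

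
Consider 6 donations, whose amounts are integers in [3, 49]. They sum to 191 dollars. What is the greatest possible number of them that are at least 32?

5

If k of the values are ≥ 32, the total is ≥ 32k + 3(6 − k).
Setting 32k + 3(6 − k) ≤ 191 gives 29k ≤ 173, so k ≤ 5.
k = 5 is achieved by 5 values at 32 and 1 at 3, total 163; add 28 to one value (staying below 32) to reach 191.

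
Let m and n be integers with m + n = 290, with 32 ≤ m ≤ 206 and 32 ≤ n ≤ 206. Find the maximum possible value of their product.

mn = m(290 − m) is maximized when m is as near 290/2 as the bounds allow.
Taking m = 145 and n = 145 (both in [32, 206]) gives mn = 21025.

21025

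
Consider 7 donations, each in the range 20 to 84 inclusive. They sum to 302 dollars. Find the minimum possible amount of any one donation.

20

To make one donation as small as possible, make the other 6 as large as possible.
The other 6 can take up 6 × 84 = 504 ≥ 302 − 20, so one donation can sit at its floor of 20.
Achievable: one at 20 and the other 6 totalling 282, which fits since 6 × 20 ≤ 282 ≤ 6 × 84.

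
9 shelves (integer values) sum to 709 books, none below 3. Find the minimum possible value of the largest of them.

79

The average is 709/9 > 78, so not all 9 can be 78 or less; the largest is ≥ 79.
Taking 2 copies of 78 and 7 copies of 79 gives exactly 709, so 79 is attained.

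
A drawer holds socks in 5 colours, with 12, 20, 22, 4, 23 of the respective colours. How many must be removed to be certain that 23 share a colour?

81

In the worst case you take as many as possible of each colour without reaching 23: 12 + 20 + 22 + 4 + 22 = 80.
The next one must give 23 of some colour, so 80 + 1 = 81.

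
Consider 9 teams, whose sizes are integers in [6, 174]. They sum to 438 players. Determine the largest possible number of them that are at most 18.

7

Suppose k of them are at most 18. Those contribute at most 18 each and the rest at most 174 each.
So the total is at most 18k + 174(9 − k) = 1566 − 156k. This must still be ≥ 438, so k ≤ 7.
k = 7 is achieved by 7 values at 18 and 2 at 174, total 474; lower one of the 174's by 36 (still > 18) to reach 438.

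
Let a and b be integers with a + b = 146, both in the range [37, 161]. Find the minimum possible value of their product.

ab = a(146 − a) is concave in a, so over [37, 109] it is minimized at an endpoint.
The extreme feasible split is a = 37, b = 109, giving ab = 4033.

4033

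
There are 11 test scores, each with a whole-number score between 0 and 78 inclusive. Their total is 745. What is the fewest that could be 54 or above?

Each value short of 54 is at most 53, costing at least 78 − 53 = 25 against the maximum total of 858.
We can afford to lose at most 858 − 745 = 113, so at most ⌊113/25⌋ = 4 fall short, and at least 7 are ≥ 54.
Exactly 7 works: 7 values at 78 and 4 at 53 total 758; lower one of the high values by 13 (still ≥ 54) to hit 745.

7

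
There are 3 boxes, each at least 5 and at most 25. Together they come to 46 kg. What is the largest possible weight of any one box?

25

Maximizing one value means minimizing the remaining 2.
The other 2 contribute at least 2 × 5 = 10, leaving at most 46 − 10 = 36.
But each box is capped at 25, so the maximum is 25.
Achievable: one at 25 and the other 2 totalling 21, which fits since 2 × 5 ≤ 21 ≤ 2 × 25.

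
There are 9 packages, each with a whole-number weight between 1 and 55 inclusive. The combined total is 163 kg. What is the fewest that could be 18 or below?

If only k of them are at most 18, the other 9 − k are at least 19, so the total is at least (9 − k)·19 + k·1.
This is ≤ 163, so (9 − k)·19 + 1k ≤ 163, which gives k ≥ 1.
Exactly 1 works: 1 value at 1 and 8 at 19 total 153; raise one of the low values by 10 (still ≤ 18) to hit 163.

1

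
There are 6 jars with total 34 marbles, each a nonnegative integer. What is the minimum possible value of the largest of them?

6

If every one of the 6 were at most 5, the total would be at most 6 × 5 = 30 < 34.
Achievable: 4 of them at 6 and 2 at 5 total 34.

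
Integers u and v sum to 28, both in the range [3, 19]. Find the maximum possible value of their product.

196

For a fixed sum, the product uv is largest when u and v are as close as possible.
Taking u = 14 and v = 14 (both in [3, 19]) gives uv = 196.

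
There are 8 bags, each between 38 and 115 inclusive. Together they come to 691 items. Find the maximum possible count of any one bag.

To make one bag as large as possible, make the other 7 as small as possible.
The other 7 contribute at least 7 × 38 = 266, leaving at most 691 − 266 = 425.
But each bag is capped at 115, so the maximum is 115.
Achievable: one at 115 and the other 7 totalling 576, which fits since 7 × 38 ≤ 576 ≤ 7 × 115.

115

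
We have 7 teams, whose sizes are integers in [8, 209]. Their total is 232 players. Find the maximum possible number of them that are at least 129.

1

If k of the values are ≥ 129, the total is ≥ 129k + 8(7 − k).
Setting 129k + 8(7 − k) ≤ 232 gives 121k ≤ 176, so k ≤ 1.
k = 1 is achieved by 1 value at 129 and 6 at 8, total 177; add 55 to one value (staying below 129) to reach 232.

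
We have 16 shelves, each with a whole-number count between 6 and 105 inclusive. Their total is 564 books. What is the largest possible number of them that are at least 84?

6

Suppose k of them are at least 84. Those contribute at least 84 each and the other 16 − k at least 6 each.
So the total is at least 84k + 6(16 − k) = 96 + 78k. This must be ≤ 564, giving k ≤ 6.
k = 6 is achieved by 6 values at 84 and 10 at 6, total 564.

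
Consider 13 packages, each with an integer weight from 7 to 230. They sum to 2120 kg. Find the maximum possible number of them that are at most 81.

Each value at 81 or below falls at least 230 − 81 = 149 short of the ceiling 230.
The ceiling total is 13 × 230 = 2990, and we need 2120, so at most ⌊(2990 − 2120)/149⌋ = 5 can be that low.
k = 5 is achieved by 5 values at 81 and 8 at 230, total 2245; lower one of the 230's by 125 (still > 81) to reach 2120.

5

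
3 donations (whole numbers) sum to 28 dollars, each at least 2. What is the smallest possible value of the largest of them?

Some value must be at least ⌈28/3⌉ = 10, since 3 × 9 = 27 < 28.
Taking 2 copies of 9 and 1 copy of 10 gives exactly 28, so 10 is attained.

10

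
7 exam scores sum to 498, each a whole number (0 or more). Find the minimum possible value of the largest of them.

72

The average is 498/7 > 71, so not all 7 can be 71 or less; the largest is ≥ 72.
Achievable: 1 of them at 72 and 6 at 71 total 498.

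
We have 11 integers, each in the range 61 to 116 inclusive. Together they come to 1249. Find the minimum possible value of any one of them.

To make one integer as small as possible, make the other 10 as large as possible.
The other 10 contribute at most 10 × 116 = 1160, leaving at least 1249 − 1160 = 89.
Since 89 ≥ 61, this is achievable: one at 89 and 10 at 116.

89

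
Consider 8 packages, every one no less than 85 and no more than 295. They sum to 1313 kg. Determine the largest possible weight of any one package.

Maximizing one value means minimizing the remaining 7.
The other 7 contribute at least 7 × 85 = 595, leaving at most 1313 − 595 = 718.
But each package is capped at 295, so the maximum is 295.
Achievable: one at 295 and the other 7 totalling 1018, which fits since 7 × 85 ≤ 1018 ≤ 7 × 295.

295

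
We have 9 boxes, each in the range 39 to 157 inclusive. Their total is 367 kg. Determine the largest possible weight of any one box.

Maximizing one value means minimizing the remaining 8.
The other 8 contribute at least 8 × 39 = 312, leaving at most 367 − 312 = 55.
Since 55 ≤ 157, this is achievable: one at 55 and 8 at 39.

55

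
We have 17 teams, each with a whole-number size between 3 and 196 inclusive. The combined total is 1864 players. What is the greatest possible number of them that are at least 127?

14

If k of the values are ≥ 127, the total is ≥ 127k + 3(17 − k).
Setting 127k + 3(17 − k) ≤ 1864 gives 124k ≤ 1813, so k ≤ 14.
k = 14 is achieved by 14 values at 127 and 3 at 3, total 1787; add 77 to one value (staying below 127) to reach 1864.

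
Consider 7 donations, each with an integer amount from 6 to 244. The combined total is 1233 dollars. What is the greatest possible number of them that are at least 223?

5

Suppose k of them are at least 223. Those contribute at least 223 each and the other 7 − k at least 6 each.
So the total is at least 223k + 6(7 − k) = 42 + 217k. This must be ≤ 1233, giving k ≤ 5.
k = 5 is achieved by 5 values at 223 and 2 at 6, total 1127; add 106 to one value (staying below 223) to reach 1233.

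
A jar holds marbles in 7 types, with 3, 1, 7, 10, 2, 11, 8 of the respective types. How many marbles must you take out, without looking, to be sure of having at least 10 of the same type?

40

In the worst case you take as many as possible of each type without reaching 10: 3 + 1 + 7 + 9 + 2 + 9 + 8 = 39.
The next one must give 10 of some type, so 39 + 1 = 40.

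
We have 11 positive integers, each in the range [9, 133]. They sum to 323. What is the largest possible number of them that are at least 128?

With k values at 128 or above and the rest at least 9, the sum is at least 99 + 119k.
Since the sum is 323, we need 119k ≤ 224, i.e. k ≤ 1.
k = 1 is achieved by 1 value at 128 and 10 at 9, total 218; add 105 to one value (staying below 128) to reach 323.

1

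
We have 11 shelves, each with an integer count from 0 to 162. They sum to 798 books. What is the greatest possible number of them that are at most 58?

Each value at 58 or below falls at least 162 − 58 = 104 short of the ceiling 162.
The ceiling total is 11 × 162 = 1782, and we need 798, so at most ⌊(1782 − 798)/104⌋ = 9 can be that low.
k = 9 is achieved by 9 values at 58 and 2 at 162, total 846; lower one of the 162's by 48 (still > 58) to reach 798.

9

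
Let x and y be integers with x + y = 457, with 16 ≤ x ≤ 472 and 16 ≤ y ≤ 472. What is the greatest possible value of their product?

52212

xy = x(457 − x) is maximized when x is as near 457/2 as the bounds allow.
Taking x = 228 and y = 229 (both in [16, 472]) gives xy = 52212.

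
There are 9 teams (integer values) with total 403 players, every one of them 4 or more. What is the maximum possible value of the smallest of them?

If every one of the 9 were at least 45, the total would be at least 9 × 45 = 405 > 403.
Equality holds with 2 values of 44 and 7 values of 45.

44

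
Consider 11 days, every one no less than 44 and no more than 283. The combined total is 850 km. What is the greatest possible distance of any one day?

To make one day as large as possible, make the other 10 as small as possible.
The other 10 contribute at least 10 × 44 = 440, leaving at most 850 − 440 = 410.
But each day is capped at 283, so the maximum is 283.
Achievable: one at 283 and the other 10 totalling 567, which fits since 10 × 44 ≤ 567 ≤ 10 × 283.

283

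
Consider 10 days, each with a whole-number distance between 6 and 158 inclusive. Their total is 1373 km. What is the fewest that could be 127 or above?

4

Suppose at most 10 − j of them reach 127; then j values are ≤ 126 and the rest ≤ 158.
The total is then ≤ 126·j + 158·(10 − j) = 1580 − 32j. For this to be ≥ 1373 we need j ≤ 6, so at least 10 − 6 = 4 must reach 127.
Exactly 4 works: 4 values at 158 and 6 at 126 total 1388; lower one of the high values by 15 (still ≥ 127) to hit 1373.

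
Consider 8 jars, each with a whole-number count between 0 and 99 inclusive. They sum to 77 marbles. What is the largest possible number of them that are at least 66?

Suppose k of them are at least 66. Those contribute at least 66 each and the other 8 − k at least 0 each.
So the total is at least 66k + 0(8 − k) = 0 + 66k. This must be ≤ 77, giving k ≤ 1.
k = 1 is achieved by 1 value at 66 and 7 at 0, total 66; add 11 to one value (staying below 66) to reach 77.

1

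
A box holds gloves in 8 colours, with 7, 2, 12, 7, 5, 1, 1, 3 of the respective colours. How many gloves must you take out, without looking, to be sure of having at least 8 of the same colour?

In the worst case you take as many as possible of each colour without reaching 8: 7 + 2 + 7 + 7 + 5 + 1 + 1 + 3 = 33.
The next one must give 8 of some colour, so 33 + 1 = 34.

34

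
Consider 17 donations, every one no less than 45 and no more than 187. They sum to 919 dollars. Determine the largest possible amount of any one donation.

To make one donation as large as possible, make the other 16 as small as possible.
The other 16 contribute at least 16 × 45 = 720, leaving at most 919 − 720 = 199.
But each donation is capped at 187, so the maximum is 187.
Achievable: one at 187 and the other 16 totalling 732, which fits since 16 × 45 ≤ 732 ≤ 16 × 187.

187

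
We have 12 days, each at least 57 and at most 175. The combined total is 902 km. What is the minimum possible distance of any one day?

57

To make one day as small as possible, make the other 11 as large as possible.
The other 11 can take up 11 × 175 = 1925 ≥ 902 − 57, so one day can sit at its floor of 57.
Achievable: one at 57 and the other 11 totalling 845, which fits since 11 × 57 ≤ 845 ≤ 11 × 175.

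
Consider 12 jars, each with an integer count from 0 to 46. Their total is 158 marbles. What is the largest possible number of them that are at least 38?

If k of the values are ≥ 38, the total is ≥ 38k + 0(12 − k).
Setting 38k + 0(12 − k) ≤ 158 gives 38k ≤ 158, so k ≤ 4.
k = 4 is achieved by 4 values at 38 and 8 at 0, total 152; add 6 to one value (staying below 38) to reach 158.

4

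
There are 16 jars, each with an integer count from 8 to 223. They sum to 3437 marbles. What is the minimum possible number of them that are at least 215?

If only k of them are at least 215, the other 16 − k are at most 214, so the total is at most k·223 + (16 − k)·214.
This must reach 3437, so k·223 + (16 − k)·214 ≥ 3437, giving k ≥ 2.
Exactly 2 works: 2 values at 223 and 14 at 214 total 3442; lower one of the high values by 5 (still ≥ 215) to hit 3437.

2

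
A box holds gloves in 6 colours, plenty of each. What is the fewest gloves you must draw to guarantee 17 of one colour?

97

In the worst case you draw 16 of each of the 6 colours: 6 × 16 = 96.
One more forces 17 of some colour, so 96 + 1 = 97.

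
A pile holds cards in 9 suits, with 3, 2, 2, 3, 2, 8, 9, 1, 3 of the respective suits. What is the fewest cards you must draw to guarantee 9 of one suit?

33

In the worst case you take as many as possible of each suit without reaching 9: 3 + 2 + 2 + 3 + 2 + 8 + 8 + 1 + 3 = 32.
The next one must give 9 of some suit, so 32 + 1 = 33.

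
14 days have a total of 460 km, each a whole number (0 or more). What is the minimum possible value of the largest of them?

If every one of the 14 were at most 32, the total would be at most 14 × 32 = 448 < 460.
Achievable: 12 of them at 33 and 2 at 32 total 460.

33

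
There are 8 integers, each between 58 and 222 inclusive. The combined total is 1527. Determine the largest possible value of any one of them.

To make one integer as large as possible, make the other 7 as small as possible.
The other 7 contribute at least 7 × 58 = 406, leaving at most 1527 − 406 = 1121.
But each integer is capped at 222, so the maximum is 222.
Achievable: one at 222 and the other 7 totalling 1305, which fits since 7 × 58 ≤ 1305 ≤ 7 × 222.

222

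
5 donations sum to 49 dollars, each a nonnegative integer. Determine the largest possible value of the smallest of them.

9

If every one of the 5 were at least 10, the total would be at least 5 × 10 = 50 > 49.
Equality holds with 1 value of 9 and 4 values of 10.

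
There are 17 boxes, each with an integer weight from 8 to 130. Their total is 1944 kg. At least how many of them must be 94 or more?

If only k of them are at least 94, the other 17 − k are at most 93, so the total is at most k·130 + (17 − k)·93.
This must reach 1944, so k·130 + (17 − k)·93 ≥ 1944, giving k ≥ 10.
Exactly 10 works: 10 values at 130 and 7 at 93 total 1951; lower one of the high values by 7 (still ≥ 94) to hit 1944.

10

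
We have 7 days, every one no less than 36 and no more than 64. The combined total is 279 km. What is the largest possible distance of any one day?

63

Maximizing one value means minimizing the remaining 6.
The other 6 contribute at least 6 × 36 = 216, leaving at most 279 − 216 = 63.
Since 63 ≤ 64, this is achievable: one at 63 and 6 at 36.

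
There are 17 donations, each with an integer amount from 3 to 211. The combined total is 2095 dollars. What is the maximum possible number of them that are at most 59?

9

Suppose k of them are at most 59. Those contribute at most 59 each and the rest at most 211 each.
So the total is at most 59k + 211(17 − k) = 3587 − 152k. This must still be ≥ 2095, so k ≤ 9.
k = 9 is achieved by 9 values at 59 and 8 at 211, total 2219; lower one of the 211's by 124 (still > 59) to reach 2095.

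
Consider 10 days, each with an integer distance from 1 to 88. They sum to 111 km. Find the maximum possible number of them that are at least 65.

If k of the values are ≥ 65, the total is ≥ 65k + 1(10 − k).
Setting 65k + 1(10 − k) ≤ 111 gives 64k ≤ 101, so k ≤ 1.
k = 1 is achieved by 1 value at 65 and 9 at 1, total 74; add 37 to one value (staying below 65) to reach 111.

1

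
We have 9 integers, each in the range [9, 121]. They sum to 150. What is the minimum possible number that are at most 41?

Each value above 41 is at least 42, contributing at least 42 − 9 = 33 above the floor 9.
The sum exceeds the floor total 81 by 69, so at most ⌊69/33⌋ = 2 exceed 41, and at least 7 are ≤ 41.
Exactly 7 works: 7 values at 9 and 2 at 42 total 147; raise one of the low values by 3 (still ≤ 41) to hit 150.

7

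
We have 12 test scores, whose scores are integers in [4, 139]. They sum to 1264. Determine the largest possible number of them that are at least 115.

With k values at 115 or above and the rest at least 4, the sum is at least 48 + 111k.
Since the sum is 1264, we need 111k ≤ 1216, i.e. k ≤ 10.
k = 10 is achieved by 10 values at 115 and 2 at 4, total 1158; add 106 to one value (staying below 115) to reach 1264.

10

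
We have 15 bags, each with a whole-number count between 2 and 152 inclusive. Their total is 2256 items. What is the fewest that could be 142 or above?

Suppose at most 15 − j of them reach 142; then j values are ≤ 141 and the rest ≤ 152.
The total is then ≤ 141·j + 152·(15 − j) = 2280 − 11j. For this to be ≥ 2256 we need j ≤ 2, so at least 15 − 2 = 13 must reach 142.
Exactly 13 works: 13 values at 152 and 2 at 141 total 2258; lower one of the high values by 2 (still ≥ 142) to hit 2256.

13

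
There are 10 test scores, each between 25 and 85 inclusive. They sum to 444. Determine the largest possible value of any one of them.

To make one score as large as possible, make the other 9 as small as possible.
The other 9 contribute at least 9 × 25 = 225, leaving at most 444 − 225 = 219.
But each score is capped at 85, so the maximum is 85.
Achievable: one at 85 and the other 9 totalling 359, which fits since 9 × 25 ≤ 359 ≤ 9 × 85.

85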